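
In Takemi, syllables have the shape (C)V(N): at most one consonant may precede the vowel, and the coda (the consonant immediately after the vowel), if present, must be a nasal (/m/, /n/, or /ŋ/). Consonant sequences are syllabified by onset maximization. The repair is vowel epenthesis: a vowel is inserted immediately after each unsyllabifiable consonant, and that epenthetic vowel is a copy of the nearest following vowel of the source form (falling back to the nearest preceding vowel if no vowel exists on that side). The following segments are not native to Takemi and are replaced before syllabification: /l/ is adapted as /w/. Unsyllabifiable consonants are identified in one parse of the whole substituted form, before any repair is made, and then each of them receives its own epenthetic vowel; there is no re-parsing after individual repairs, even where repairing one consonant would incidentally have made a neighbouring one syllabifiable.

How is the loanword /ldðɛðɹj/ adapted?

wɛdɛðɛðɛɹɛjɛ

Substitution: /l/ → /w/, giving /wdðɛðɹj/.
The consonants /w/, /d/, /ð/, /ɹ/, /j/ cannot be parsed into a legal (C)V(N) syllable (only a nasal (/m/, /n/, or /ŋ/) is licensed in coda position; onsets are limited to one consonant).
Each unlicensed consonant becomes the onset of a new syllable: /w/ → /wɛ/, /d/ → /dɛ/, /ð/ → /ðɛ/, /ɹ/ → /ɹɛ/, /j/ → /jɛ/.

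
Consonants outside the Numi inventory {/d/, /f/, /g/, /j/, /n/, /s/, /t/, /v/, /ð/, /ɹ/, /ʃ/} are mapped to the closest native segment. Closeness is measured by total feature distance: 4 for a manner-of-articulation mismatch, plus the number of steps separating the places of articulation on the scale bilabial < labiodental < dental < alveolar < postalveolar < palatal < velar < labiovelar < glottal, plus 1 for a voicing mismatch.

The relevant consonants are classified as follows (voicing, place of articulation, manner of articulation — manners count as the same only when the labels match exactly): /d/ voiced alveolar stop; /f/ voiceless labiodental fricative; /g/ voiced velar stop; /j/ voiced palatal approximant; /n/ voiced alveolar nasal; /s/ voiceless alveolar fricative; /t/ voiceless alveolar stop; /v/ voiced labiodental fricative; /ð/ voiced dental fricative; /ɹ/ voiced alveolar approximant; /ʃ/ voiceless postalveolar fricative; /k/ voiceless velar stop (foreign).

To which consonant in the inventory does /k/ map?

g

/g/ is closest: same manner (stop), place distance 0 (velar→velar), voicing differs (+1); total 1. Next closest is /t/ at distance 3.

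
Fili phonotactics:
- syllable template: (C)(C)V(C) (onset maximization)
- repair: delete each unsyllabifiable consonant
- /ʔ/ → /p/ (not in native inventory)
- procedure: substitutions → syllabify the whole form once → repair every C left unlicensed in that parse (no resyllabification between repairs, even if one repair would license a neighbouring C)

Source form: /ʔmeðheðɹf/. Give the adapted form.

pmeðheð

Substitution: /ʔ/ → /p/, giving /pmeðheðɹf/.
Under (C)(C)V(C), the unsyllabifiable consonants are /ɹ/, /f/ (at most one coda consonant is licensed; onsets may contain at most 2 consonants).
Deletion applies to /ɹ/, /f/.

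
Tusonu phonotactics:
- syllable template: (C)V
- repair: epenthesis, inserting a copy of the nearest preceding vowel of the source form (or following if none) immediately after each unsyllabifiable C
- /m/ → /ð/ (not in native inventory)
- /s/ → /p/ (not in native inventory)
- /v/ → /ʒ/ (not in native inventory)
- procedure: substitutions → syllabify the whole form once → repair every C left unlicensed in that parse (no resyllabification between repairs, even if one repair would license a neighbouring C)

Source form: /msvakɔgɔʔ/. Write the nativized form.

ðapaʒakɔgɔʔɔ

Substitution: /m/ → /ð/, /s/ → /p/, /v/ → /ʒ/, giving /ðpʒakɔgɔʔ/.
The consonants /ð/, /p/, /ʔ/ cannot be parsed into a legal (C)V syllable (no codas are permitted; onsets are limited to one consonant).
Inserting the epenthetic vowel yields /ð/ → /ða/, /p/ → /pa/, /ʔ/ → /ʔɔ/.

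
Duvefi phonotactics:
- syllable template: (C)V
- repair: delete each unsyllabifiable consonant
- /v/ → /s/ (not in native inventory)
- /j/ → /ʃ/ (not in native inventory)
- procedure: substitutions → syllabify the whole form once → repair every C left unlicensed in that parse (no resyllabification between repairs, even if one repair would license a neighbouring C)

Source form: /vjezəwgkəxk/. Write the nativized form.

Substitution: /v/ → /s/, /j/ → /ʃ/, giving /sʃezəwgkəxk/.
Under (C)V, the unsyllabifiable consonants are /s/, /w/, /g/, /x/, /k/ (no codas are permitted; onsets are limited to one consonant).
Deletion applies to /s/, /w/, /g/, /x/, /k/.

ʃezəkə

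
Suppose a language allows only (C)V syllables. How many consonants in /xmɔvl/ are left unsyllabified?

Syllabifying with onset maximization leaves /x/, /v/, /l/ stranded (no codas are permitted; onsets are limited to one consonant).

3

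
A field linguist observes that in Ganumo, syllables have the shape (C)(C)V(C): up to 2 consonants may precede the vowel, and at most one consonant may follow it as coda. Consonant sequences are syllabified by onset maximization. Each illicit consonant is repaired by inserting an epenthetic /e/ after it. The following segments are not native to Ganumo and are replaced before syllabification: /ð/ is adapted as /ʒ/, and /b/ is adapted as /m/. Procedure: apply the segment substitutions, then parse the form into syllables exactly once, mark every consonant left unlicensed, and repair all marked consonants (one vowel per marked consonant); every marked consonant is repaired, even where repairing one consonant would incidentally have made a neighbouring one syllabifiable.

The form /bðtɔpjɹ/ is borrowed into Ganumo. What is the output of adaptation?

Substitution: /b/ → /m/, /ð/ → /ʒ/, giving /mʒtɔpjɹ/.
The consonants /m/, /j/, /ɹ/ cannot be parsed into a legal (C)(C)V(C) syllable (at most one coda consonant is licensed; onsets may contain at most 2 consonants).
Epenthesis after each stranded consonant: /m/ → /me/, /j/ → /je/, /ɹ/ → /ɹe/.

meʒtɔpjeɹe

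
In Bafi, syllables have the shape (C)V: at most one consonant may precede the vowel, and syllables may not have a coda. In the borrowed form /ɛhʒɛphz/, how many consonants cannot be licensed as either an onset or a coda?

4

The consonants /h/, /p/, /h/, /z/ cannot be parsed into a legal (C)V syllable (no codas are permitted; onsets are limited to one consonant).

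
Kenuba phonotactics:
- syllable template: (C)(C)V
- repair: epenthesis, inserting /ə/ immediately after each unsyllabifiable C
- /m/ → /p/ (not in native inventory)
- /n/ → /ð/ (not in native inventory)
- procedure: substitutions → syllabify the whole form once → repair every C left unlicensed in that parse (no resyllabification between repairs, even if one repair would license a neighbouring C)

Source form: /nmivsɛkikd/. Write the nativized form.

ðpivsɛkikədə

Substitution: /n/ → /ð/, /m/ → /p/, giving /ðpivsɛkikd/.
Syllabifying with onset maximization leaves /k/, /d/ stranded (no codas are permitted; onsets may contain at most 2 consonants).
Epenthesis after each stranded consonant: /k/ → /kə/, /d/ → /də/.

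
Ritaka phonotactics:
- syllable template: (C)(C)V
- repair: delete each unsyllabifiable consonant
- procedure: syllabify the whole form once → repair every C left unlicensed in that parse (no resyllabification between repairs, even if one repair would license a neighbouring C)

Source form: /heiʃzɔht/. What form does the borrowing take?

The consonants /h/, /t/ cannot be parsed into a legal (C)(C)V syllable (no codas are permitted; onsets may contain at most 2 consonants).
Deletion applies to /h/, /t/.

heiʃzɔ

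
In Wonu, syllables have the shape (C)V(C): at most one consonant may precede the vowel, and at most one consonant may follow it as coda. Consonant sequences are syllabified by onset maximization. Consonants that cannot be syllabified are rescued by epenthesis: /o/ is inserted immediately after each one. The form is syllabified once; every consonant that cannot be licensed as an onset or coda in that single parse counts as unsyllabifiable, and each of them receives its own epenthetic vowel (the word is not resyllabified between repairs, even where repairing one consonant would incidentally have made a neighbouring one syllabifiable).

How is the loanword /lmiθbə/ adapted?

Syllabifying with onset maximization leaves /l/ stranded (at most one coda consonant is licensed; onsets are limited to one consonant).
Each unlicensed consonant becomes the onset of a new syllable: /l/ → /lo/.

lomiθbə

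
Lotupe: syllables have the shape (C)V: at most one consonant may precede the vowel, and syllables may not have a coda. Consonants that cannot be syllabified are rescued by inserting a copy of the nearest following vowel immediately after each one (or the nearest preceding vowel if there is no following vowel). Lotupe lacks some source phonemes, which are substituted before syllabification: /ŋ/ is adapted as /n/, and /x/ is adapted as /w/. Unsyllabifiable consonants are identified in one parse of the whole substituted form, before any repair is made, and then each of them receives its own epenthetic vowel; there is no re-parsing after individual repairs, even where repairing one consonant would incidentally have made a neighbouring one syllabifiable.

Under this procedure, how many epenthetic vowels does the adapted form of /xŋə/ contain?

After substitution the input is /wnə/.
The unsyllabifiable consonants are /w/; each receives one epenthetic vowel.

1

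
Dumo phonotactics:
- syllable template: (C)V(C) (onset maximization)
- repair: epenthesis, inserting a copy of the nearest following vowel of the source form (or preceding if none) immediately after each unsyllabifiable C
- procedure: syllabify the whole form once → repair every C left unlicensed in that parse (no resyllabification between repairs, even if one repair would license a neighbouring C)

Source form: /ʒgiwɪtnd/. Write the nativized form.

ʒigiwɪtnɪdɪ

The consonants /ʒ/, /n/, /d/ cannot be parsed into a legal (C)V(C) syllable (at most one coda consonant is licensed; onsets are limited to one consonant).
Inserting the epenthetic vowel yields /ʒ/ → /ʒi/, /n/ → /nɪ/, /d/ → /dɪ/.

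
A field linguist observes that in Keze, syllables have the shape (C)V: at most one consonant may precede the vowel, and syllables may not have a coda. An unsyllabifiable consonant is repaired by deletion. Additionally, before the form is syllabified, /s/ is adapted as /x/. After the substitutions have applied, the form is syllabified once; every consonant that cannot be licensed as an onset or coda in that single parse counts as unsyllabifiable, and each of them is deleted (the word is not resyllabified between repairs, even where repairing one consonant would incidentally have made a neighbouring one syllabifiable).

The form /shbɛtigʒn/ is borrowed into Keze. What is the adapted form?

bɛti

Substitution: /s/ → /x/, giving /xhbɛtigʒn/.
The consonants /x/, /h/, /g/, /ʒ/, /n/ cannot be parsed into a legal (C)V syllable (no codas are permitted; onsets are limited to one consonant).
Deletion applies to /x/, /h/, /g/, /ʒ/, /n/.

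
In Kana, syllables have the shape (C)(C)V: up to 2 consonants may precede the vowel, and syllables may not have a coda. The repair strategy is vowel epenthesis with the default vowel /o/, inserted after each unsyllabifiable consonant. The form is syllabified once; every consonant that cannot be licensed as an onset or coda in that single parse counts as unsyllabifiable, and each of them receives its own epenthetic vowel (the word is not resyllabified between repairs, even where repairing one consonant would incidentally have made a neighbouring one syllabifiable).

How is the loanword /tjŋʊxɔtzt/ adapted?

tojŋʊxɔtozoto

Under (C)(C)V, the unsyllabifiable consonants are /t/, /t/, /z/, /t/ (no codas are permitted; onsets may contain at most 2 consonants).
Inserting the epenthetic vowel yields /t/ → /to/, /t/ → /to/, /z/ → /zo/, /t/ → /to/.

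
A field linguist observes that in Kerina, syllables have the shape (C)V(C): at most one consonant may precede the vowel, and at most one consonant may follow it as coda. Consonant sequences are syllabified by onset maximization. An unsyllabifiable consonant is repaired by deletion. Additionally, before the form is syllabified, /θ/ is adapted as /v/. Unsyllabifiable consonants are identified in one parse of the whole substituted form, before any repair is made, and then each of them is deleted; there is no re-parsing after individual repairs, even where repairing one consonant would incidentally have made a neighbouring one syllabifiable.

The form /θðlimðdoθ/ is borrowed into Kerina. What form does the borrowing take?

limdov

Substitution: /θ/ → /v/, giving /vðlimðdov/.
Under (C)V(C), the unsyllabifiable consonants are /v/, /ð/, /ð/ (at most one coda consonant is licensed; onsets are limited to one consonant).
Each unlicensed consonant is deleted: /v/, /ð/, /ð/.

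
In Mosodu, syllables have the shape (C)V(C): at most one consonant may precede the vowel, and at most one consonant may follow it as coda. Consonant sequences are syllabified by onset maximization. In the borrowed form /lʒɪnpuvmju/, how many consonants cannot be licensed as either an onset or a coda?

2

Syllabifying with onset maximization leaves /l/, /m/ stranded (at most one coda consonant is licensed; onsets are limited to one consonant).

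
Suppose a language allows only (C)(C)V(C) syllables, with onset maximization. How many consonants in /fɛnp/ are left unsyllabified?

1

The consonants /p/ cannot be parsed into a legal (C)(C)V(C) syllable (at most one coda consonant is licensed; onsets may contain at most 2 consonants).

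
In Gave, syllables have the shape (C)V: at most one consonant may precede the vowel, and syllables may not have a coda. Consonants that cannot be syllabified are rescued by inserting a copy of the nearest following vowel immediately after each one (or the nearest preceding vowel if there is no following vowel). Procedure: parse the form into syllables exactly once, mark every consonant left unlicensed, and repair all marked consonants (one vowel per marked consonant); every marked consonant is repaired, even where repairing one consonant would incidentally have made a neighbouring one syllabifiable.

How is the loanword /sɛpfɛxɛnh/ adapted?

The consonants /p/, /n/, /h/ cannot be parsed into a legal (C)V syllable (no codas are permitted; onsets are limited to one consonant).
Inserting the epenthetic vowel yields /p/ → /pɛ/, /n/ → /nɛ/, /h/ → /hɛ/.

sɛpɛfɛxɛnɛhɛ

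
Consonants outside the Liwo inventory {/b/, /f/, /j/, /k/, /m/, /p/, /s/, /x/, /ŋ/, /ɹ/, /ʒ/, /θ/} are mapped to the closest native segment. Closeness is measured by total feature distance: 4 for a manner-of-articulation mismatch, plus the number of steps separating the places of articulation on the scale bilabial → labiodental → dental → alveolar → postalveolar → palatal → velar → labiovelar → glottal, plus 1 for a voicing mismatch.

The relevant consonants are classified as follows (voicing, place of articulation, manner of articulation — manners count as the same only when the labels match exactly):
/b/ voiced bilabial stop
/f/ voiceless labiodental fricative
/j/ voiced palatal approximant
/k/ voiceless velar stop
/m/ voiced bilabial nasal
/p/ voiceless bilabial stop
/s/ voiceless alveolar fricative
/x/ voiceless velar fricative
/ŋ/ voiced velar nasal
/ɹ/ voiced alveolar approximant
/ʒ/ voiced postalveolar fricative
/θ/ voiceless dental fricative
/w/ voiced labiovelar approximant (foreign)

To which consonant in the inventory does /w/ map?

j

/j/ is closest: same manner (approximant), place distance 2 (labiovelar→palatal), same voicing; total 2. Next closest is /ɹ/ at distance 4.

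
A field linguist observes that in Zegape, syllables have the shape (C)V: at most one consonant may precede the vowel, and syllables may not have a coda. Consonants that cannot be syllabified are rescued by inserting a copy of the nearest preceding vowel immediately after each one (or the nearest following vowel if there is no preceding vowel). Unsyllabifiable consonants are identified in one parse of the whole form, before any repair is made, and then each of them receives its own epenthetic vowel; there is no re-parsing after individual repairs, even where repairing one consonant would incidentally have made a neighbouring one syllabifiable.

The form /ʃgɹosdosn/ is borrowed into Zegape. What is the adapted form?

ʃogoɹosodosono

Syllabifying with onset maximization leaves /ʃ/, /g/, /s/, /s/, /n/ stranded (no codas are permitted; onsets are limited to one consonant).
Epenthesis after each stranded consonant: /ʃ/ → /ʃo/, /g/ → /go/, /s/ → /so/, /s/ → /so/, /n/ → /no/.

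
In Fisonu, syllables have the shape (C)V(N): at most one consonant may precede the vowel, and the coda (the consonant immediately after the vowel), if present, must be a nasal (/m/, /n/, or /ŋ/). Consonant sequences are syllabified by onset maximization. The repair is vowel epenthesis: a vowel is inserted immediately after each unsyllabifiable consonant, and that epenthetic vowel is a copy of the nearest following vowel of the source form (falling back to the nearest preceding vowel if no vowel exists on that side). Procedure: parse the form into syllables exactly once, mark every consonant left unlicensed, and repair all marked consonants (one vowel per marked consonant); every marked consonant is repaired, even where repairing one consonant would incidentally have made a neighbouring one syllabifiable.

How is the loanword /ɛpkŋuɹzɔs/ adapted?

ɛpukuŋuɹɔzɔsɔ

Syllabifying with onset maximization leaves /p/, /k/, /ɹ/, /s/ stranded (only a nasal (/m/, /n/, or /ŋ/) is licensed in coda position; onsets are limited to one consonant).
Epenthesis after each stranded consonant: /p/ → /pu/, /k/ → /ku/, /ɹ/ → /ɹɔ/, /s/ → /sɔ/.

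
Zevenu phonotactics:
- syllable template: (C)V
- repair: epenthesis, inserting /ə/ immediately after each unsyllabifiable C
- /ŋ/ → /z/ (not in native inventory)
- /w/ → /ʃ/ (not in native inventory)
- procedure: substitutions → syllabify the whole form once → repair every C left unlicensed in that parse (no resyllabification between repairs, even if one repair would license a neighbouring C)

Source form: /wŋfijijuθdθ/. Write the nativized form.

Substitution: /w/ → /ʃ/, /ŋ/ → /z/, giving /ʃzfijijuθdθ/.
Under (C)V, the unsyllabifiable consonants are /ʃ/, /z/, /θ/, /d/, /θ/ (no codas are permitted; onsets are limited to one consonant).
Inserting the epenthetic vowel yields /ʃ/ → /ʃə/, /z/ → /zə/, /θ/ → /θə/, /d/ → /də/, /θ/ → /θə/.

ʃəzəfijijuθədəθə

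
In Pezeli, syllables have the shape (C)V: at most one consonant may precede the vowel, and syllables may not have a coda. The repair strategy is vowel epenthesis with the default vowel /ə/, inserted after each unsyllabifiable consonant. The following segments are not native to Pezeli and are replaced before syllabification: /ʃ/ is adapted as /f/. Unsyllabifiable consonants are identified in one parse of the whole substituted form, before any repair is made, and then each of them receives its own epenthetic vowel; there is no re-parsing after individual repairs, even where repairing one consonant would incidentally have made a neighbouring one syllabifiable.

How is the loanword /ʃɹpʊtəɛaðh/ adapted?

fəɹəpʊtəɛaðəhə

Substitution: /ʃ/ → /f/, giving /fɹpʊtəɛaðh/.
Under (C)V, the unsyllabifiable consonants are /f/, /ɹ/, /ð/, /h/ (no codas are permitted; onsets are limited to one consonant).
Each unlicensed consonant becomes the onset of a new syllable: /f/ → /fə/, /ɹ/ → /ɹə/, /ð/ → /ðə/, /h/ → /hə/.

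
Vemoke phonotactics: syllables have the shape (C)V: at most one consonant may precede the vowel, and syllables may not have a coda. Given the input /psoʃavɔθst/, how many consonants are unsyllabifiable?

Syllabifying with onset maximization leaves /p/, /θ/, /s/, /t/ stranded (no codas are permitted; onsets are limited to one consonant).

4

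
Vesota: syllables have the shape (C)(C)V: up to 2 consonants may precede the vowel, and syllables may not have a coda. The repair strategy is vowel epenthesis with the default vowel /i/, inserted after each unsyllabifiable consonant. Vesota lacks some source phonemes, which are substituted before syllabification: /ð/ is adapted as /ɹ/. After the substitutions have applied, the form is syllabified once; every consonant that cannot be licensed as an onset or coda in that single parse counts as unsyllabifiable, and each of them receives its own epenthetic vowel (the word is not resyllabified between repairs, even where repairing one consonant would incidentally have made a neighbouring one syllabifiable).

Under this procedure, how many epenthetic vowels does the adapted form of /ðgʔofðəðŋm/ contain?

4

After substitution the input is /ɹgʔofɹəɹŋm/.
The unsyllabifiable consonants are /ɹ/, /ɹ/, /ŋ/, /m/; each receives one epenthetic vowel.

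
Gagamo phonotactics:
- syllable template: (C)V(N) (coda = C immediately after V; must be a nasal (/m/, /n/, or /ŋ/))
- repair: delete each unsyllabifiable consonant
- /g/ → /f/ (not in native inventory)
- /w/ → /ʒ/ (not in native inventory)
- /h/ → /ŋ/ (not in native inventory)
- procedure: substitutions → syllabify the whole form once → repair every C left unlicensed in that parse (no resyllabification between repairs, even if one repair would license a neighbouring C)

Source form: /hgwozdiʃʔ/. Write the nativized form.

Substitution: /h/ → /ŋ/, /g/ → /f/, /w/ → /ʒ/, giving /ŋfʒozdiʃʔ/.
Syllabifying with onset maximization leaves /ŋ/, /f/, /z/, /ʃ/, /ʔ/ stranded (only a nasal (/m/, /n/, or /ŋ/) is licensed in coda position; onsets are limited to one consonant).
Each unlicensed consonant is deleted: /ŋ/, /f/, /z/, /ʃ/, /ʔ/.

ʒodi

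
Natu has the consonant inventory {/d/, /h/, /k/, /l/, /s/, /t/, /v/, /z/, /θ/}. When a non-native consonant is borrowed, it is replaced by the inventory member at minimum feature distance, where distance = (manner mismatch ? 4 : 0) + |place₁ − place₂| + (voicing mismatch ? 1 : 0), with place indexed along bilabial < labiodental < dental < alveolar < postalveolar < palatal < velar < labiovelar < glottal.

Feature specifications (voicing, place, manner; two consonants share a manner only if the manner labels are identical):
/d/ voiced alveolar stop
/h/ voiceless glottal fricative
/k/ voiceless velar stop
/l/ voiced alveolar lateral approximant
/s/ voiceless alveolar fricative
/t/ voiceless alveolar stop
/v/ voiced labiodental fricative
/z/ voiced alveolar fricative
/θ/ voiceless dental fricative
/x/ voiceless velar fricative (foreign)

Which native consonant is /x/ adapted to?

/h/ is closest: same manner (fricative), place distance 2 (velar→glottal), same voicing; total 2. Next closest is /s/ at distance 3.

h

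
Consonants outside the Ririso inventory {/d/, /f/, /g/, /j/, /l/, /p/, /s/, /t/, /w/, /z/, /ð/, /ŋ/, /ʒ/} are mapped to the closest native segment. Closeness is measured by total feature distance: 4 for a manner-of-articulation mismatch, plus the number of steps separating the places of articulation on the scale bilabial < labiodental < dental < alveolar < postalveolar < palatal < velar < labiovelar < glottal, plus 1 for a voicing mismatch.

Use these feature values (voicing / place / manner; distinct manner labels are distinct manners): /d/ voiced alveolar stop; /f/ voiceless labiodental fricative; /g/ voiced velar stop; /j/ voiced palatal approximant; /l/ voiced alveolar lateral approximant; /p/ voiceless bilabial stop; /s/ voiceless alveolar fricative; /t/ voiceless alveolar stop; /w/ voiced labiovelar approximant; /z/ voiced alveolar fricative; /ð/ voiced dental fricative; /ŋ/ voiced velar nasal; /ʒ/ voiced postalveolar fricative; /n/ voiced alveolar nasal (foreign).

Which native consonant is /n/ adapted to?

ŋ

/ŋ/ is closest: same manner (nasal), place distance 3 (alveolar→velar), same voicing; total 3. Next closest is /d/ at distance 4.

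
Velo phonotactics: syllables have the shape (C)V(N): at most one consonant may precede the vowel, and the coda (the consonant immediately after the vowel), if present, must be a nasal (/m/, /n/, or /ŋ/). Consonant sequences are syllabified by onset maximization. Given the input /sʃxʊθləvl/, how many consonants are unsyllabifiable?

5

Syllabifying with onset maximization leaves /s/, /ʃ/, /θ/, /v/, /l/ stranded (only a nasal (/m/, /n/, or /ŋ/) is licensed in coda position; onsets are limited to one consonant).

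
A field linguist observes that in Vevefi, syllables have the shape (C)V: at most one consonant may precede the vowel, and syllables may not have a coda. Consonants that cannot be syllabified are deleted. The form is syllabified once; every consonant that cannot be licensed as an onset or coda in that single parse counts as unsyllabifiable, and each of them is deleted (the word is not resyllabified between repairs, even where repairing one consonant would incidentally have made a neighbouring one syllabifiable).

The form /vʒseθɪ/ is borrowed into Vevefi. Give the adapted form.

seθɪ

Under (C)V, the unsyllabifiable consonants are /v/, /ʒ/ (no codas are permitted; onsets are limited to one consonant).
Each unlicensed consonant is deleted: /v/, /ʒ/.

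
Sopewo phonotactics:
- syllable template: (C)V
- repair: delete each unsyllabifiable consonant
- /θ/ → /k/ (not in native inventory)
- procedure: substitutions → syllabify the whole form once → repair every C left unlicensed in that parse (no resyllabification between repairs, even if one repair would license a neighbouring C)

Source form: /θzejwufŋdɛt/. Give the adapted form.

Substitution: /θ/ → /k/, giving /kzejwufŋdɛt/.
Under (C)V, the unsyllabifiable consonants are /k/, /j/, /f/, /ŋ/, /t/ (no codas are permitted; onsets are limited to one consonant).
Deletion applies to /k/, /j/, /f/, /ŋ/, /t/.

zewudɛ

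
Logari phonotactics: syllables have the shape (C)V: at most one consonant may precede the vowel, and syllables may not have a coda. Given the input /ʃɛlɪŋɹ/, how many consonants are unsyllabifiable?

The consonants /ŋ/, /ɹ/ cannot be parsed into a legal (C)V syllable (no codas are permitted; onsets are limited to one consonant).

2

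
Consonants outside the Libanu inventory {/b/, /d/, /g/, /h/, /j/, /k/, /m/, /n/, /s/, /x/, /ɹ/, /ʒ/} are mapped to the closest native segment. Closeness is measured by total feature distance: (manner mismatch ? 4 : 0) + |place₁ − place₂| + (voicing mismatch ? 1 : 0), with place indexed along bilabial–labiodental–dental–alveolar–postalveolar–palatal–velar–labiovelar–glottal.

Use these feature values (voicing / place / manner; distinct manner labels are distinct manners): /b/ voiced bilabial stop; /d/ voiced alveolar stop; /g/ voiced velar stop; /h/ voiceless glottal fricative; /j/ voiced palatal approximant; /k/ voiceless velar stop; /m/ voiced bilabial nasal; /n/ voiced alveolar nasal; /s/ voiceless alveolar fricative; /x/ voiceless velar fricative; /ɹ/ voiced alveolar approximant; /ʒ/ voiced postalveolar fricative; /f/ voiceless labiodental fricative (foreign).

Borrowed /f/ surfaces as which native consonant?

s

/s/ is closest: same manner (fricative), place distance 2 (labiodental→alveolar), same voicing; total 2. Next closest is /ʒ/ at distance 4.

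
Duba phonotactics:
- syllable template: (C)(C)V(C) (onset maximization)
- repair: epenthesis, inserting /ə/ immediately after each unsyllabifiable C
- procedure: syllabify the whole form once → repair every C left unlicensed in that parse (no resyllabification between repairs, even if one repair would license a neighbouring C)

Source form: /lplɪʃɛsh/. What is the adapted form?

ləplɪʃɛshə

The consonants /l/, /h/ cannot be parsed into a legal (C)(C)V(C) syllable (at most one coda consonant is licensed; onsets may contain at most 2 consonants).
Inserting the epenthetic vowel yields /l/ → /lə/, /h/ → /hə/.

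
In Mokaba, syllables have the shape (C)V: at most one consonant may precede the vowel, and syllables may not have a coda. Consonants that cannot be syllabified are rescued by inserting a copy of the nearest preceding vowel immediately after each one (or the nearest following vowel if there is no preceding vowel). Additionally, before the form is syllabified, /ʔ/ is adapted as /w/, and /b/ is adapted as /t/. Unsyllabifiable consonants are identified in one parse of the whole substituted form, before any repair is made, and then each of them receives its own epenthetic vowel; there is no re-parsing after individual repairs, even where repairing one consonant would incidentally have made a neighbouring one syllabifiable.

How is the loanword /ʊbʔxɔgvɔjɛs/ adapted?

Substitution: /b/ → /t/, /ʔ/ → /w/, giving /ʊtwxɔgvɔjɛs/.
Under (C)V, the unsyllabifiable consonants are /t/, /w/, /g/, /s/ (no codas are permitted; onsets are limited to one consonant).
Each unlicensed consonant becomes the onset of a new syllable: /t/ → /tʊ/, /w/ → /wʊ/, /g/ → /gɔ/, /s/ → /sɛ/.

ʊtʊwʊxɔgɔvɔjɛsɛ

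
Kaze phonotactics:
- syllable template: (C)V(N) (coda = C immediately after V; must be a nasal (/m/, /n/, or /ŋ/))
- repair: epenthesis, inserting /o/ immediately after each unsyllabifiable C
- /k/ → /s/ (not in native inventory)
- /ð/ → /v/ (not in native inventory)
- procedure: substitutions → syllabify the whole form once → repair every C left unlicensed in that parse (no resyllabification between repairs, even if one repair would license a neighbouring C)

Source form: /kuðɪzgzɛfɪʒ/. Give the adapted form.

suvɪzogozɛfɪʒo

Substitution: /k/ → /s/, /ð/ → /v/, giving /suvɪzgzɛfɪʒ/.
The consonants /z/, /g/, /ʒ/ cannot be parsed into a legal (C)V(N) syllable (only a nasal (/m/, /n/, or /ŋ/) is licensed in coda position; onsets are limited to one consonant).
Inserting the epenthetic vowel yields /z/ → /zo/, /g/ → /go/, /ʒ/ → /ʒo/.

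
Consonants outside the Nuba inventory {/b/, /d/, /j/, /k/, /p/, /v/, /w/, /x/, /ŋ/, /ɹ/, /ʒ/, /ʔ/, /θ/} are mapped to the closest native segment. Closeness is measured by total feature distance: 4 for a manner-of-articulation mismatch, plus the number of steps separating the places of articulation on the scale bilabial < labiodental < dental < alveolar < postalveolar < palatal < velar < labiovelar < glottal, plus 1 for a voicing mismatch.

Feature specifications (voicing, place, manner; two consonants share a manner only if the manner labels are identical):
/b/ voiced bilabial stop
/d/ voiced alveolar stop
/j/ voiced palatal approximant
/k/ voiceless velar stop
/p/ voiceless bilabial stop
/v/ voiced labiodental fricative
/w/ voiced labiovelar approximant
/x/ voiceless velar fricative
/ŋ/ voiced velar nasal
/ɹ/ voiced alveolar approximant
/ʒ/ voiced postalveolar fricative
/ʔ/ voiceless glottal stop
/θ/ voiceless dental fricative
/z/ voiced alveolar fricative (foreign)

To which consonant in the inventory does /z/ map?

ʒ

/ʒ/ is closest: same manner (fricative), place distance 1 (alveolar→postalveolar), same voicing; total 1. Next closest is /v/ at distance 2.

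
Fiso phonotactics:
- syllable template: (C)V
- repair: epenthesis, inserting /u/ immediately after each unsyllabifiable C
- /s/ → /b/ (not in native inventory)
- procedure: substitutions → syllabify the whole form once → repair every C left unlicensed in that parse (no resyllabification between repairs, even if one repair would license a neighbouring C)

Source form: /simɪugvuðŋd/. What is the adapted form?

bimɪuguvuðuŋudu

Substitution: /s/ → /b/, giving /bimɪugvuðŋd/.
The consonants /g/, /ð/, /ŋ/, /d/ cannot be parsed into a legal (C)V syllable (no codas are permitted; onsets are limited to one consonant).
Epenthesis after each stranded consonant: /g/ → /gu/, /ð/ → /ðu/, /ŋ/ → /ŋu/, /d/ → /du/.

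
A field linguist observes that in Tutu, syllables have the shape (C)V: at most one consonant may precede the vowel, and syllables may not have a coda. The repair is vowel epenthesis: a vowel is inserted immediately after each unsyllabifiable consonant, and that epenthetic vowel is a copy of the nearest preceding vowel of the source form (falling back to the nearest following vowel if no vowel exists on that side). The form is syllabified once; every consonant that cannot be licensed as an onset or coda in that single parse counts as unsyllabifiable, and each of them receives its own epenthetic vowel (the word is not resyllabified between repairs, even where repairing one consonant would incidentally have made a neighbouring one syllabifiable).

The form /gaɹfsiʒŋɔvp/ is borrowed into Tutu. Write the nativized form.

Under (C)V, the unsyllabifiable consonants are /ɹ/, /f/, /ʒ/, /v/, /p/ (no codas are permitted; onsets are limited to one consonant).
Inserting the epenthetic vowel yields /ɹ/ → /ɹa/, /f/ → /fa/, /ʒ/ → /ʒi/, /v/ → /vɔ/, /p/ → /pɔ/.

gaɹafasiʒiŋɔvɔpɔ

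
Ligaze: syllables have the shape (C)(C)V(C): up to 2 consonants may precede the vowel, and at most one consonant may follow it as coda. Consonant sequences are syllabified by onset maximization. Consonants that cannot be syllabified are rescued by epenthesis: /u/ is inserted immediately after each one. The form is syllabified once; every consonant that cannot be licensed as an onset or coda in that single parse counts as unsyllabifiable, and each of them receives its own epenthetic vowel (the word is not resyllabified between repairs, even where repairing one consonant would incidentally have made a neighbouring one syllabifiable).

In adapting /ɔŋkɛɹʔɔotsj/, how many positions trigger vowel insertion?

The unsyllabifiable consonants are /s/, /j/; each receives one epenthetic vowel.

2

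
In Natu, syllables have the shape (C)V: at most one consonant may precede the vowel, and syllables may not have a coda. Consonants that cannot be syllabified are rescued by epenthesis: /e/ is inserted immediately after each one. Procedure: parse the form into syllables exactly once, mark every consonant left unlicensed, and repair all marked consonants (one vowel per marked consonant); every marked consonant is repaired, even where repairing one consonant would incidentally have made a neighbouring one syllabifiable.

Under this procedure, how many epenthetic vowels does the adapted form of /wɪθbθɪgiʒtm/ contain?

5

The unsyllabifiable consonants are /θ/, /b/, /ʒ/, /t/, /m/; each receives one epenthetic vowel.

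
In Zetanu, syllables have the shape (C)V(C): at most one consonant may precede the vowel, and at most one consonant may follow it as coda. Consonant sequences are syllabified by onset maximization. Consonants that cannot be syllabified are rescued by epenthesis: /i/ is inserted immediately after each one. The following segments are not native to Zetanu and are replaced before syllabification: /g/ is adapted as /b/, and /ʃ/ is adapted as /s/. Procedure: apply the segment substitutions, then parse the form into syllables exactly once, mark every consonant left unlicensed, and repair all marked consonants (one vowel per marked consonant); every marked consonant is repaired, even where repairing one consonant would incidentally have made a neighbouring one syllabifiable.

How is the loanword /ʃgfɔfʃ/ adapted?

Substitution: /ʃ/ → /s/, /g/ → /b/, giving /sbfɔfs/.
Under (C)V(C), the unsyllabifiable consonants are /s/, /b/, /s/ (at most one coda consonant is licensed; onsets are limited to one consonant).
Each unlicensed consonant becomes the onset of a new syllable: /s/ → /si/, /b/ → /bi/, /s/ → /si/.

sibifɔfsi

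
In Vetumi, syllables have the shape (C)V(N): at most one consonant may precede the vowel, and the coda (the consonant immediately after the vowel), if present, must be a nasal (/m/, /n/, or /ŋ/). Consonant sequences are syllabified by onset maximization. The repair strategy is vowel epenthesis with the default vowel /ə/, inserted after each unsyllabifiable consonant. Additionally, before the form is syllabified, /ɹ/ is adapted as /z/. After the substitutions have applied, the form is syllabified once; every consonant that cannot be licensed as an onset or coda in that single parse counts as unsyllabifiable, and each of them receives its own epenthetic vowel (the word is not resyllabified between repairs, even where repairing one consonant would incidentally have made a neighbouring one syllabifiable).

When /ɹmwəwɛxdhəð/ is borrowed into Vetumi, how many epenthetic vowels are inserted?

5

After substitution the input is /zmwəwɛxdhəð/.
The unsyllabifiable consonants are /z/, /m/, /x/, /d/, /ð/; each receives one epenthetic vowel.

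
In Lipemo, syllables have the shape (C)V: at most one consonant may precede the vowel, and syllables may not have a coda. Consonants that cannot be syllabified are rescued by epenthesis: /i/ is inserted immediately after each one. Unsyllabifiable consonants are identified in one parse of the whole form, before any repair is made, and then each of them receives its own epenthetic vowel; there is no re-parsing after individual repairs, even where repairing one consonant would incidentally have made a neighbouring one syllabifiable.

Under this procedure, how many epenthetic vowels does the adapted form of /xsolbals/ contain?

4

The unsyllabifiable consonants are /x/, /l/, /l/, /s/; each receives one epenthetic vowel.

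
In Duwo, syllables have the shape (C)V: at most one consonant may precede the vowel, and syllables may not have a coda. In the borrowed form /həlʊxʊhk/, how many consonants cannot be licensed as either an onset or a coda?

Syllabifying with onset maximization leaves /h/, /k/ stranded (no codas are permitted; onsets are limited to one consonant).

2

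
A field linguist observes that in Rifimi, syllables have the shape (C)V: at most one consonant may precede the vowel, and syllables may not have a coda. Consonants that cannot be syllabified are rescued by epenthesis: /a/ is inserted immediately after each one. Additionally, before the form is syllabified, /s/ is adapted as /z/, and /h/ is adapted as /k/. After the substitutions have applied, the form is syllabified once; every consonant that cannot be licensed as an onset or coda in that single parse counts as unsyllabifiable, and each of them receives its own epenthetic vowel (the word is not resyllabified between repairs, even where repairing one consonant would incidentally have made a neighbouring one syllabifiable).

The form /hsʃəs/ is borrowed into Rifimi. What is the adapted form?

kazaʃəza

Substitution: /h/ → /k/, /s/ → /z/, giving /kzʃəz/.
Syllabifying with onset maximization leaves /k/, /z/, /z/ stranded (no codas are permitted; onsets are limited to one consonant).
Epenthesis after each stranded consonant: /k/ → /ka/, /z/ → /za/, /z/ → /za/.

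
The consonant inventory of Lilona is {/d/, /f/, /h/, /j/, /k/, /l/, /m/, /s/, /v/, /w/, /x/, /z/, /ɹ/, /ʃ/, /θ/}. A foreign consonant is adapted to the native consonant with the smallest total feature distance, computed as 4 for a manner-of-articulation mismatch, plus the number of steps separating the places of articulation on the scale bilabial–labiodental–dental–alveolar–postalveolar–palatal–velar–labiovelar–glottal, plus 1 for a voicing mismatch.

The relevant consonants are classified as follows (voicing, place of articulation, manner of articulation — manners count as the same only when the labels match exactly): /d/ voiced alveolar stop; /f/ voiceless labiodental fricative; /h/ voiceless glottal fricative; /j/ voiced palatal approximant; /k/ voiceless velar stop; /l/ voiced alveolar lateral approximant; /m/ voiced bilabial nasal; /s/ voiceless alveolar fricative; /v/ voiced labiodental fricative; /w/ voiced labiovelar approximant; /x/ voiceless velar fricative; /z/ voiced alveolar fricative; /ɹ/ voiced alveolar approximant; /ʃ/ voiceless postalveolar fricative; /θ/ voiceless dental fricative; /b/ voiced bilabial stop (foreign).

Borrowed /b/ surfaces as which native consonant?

/d/ is closest: same manner (stop), place distance 3 (bilabial→alveolar), same voicing; total 3. Next closest is /m/ at distance 4.

d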